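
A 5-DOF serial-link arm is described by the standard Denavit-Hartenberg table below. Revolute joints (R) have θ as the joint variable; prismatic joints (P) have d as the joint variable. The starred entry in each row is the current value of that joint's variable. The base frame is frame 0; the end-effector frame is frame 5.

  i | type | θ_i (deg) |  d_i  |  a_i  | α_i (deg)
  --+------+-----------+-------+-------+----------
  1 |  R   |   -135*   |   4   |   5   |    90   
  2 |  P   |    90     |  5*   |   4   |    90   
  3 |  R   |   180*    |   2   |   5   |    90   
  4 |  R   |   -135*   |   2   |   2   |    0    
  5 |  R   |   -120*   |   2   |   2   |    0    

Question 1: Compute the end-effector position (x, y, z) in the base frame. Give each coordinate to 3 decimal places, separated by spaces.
-11.680 1.048 4.932

after link 1: o_1 = (-3.5355, -3.5355, 4.0000)
after link 2: o_2 = (-7.0711, -0.0000, 8.0000)
after link 3: o_3 = (-8.4853, -1.4142, 3.0000)
after link 4: o_4 = (-8.8995, 1.0000, 4.4142)
after link 5: o_5 = (-11.6797, 1.0482, 4.9319)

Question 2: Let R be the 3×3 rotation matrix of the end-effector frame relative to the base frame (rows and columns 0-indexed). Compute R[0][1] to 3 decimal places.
End-effector y-axis (col 1 of R) = (0.1830,0.1830,0.9659)
R[0][1] = 0.1830

0.183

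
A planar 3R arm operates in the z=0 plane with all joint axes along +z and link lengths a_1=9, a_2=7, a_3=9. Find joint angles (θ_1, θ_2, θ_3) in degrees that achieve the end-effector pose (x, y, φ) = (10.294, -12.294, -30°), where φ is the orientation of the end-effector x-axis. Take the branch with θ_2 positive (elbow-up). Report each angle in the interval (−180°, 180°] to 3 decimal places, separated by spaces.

-120.002 120.002 -30.001

wrist centre = target − a_3·(cos φ, sin φ) = (2.4998, -7.7940)
cos θ_2 = (66.9953−9²−7²)/(2·9·7) = -0.5000; θ_2 = 120.0025° (elbow-up)
β = atan2(-7.7940,2.4998) = -72.2174°; ψ = atan2(6.0620,5.4997) = 47.7843°
θ_1 = β − ψ = -120.0017°
θ_3 = φ − θ_1 − θ_2 = -30.0008° (wrapped to (-180°,180°])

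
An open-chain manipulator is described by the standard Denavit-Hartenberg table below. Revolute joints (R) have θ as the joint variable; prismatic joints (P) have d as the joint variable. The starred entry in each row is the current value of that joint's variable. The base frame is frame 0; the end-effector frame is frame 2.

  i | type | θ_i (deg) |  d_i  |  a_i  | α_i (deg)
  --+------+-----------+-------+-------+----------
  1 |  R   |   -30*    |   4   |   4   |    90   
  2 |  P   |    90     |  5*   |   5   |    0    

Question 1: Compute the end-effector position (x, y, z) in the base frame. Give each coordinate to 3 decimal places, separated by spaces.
0.964 -6.330 9.000

after link 1: o_1 = (3.4641, -2.0000, 4.0000)
after link 2: o_2 = (0.9641, -6.3301, 9.0000)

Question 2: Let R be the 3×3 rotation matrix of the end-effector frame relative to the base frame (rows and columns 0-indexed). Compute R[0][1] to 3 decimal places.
End-effector y-axis (col 1 of R) = (-0.8660,0.5000,0.0000)
R[0][1] = -0.8660

-0.866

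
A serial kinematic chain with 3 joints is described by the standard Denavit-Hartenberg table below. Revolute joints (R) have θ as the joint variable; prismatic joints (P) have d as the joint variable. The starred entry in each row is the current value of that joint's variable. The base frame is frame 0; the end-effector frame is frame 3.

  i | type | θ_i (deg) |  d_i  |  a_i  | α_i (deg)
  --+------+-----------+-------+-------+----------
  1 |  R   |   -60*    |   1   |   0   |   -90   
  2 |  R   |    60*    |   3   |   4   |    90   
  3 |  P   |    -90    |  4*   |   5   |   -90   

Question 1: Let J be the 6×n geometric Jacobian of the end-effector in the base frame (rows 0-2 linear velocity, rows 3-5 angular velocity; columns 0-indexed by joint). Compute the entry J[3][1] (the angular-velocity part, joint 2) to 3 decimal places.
axis z_1 = (0.8660,0.5000,0.0000); lever o_n−o_1 = (1.0000,-5.7321,-1.4641)
cross product → J_v[:, 1] = (-0.7321,1.2679,-5.4641)
J_ω[:, 1] = z_1
entry J[3][1] = 0.8660

0.866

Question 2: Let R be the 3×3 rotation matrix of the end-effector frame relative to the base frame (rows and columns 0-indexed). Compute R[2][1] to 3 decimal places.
End-effector y-axis (col 1 of R) = (-0.4330,0.7500,-0.5000)
R[2][1] = -0.5000

-0.500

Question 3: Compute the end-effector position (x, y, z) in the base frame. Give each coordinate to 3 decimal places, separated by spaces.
1.000 -5.732 -0.464

after link 1: o_1 = (0.0000, 0.0000, 1.0000)
after link 2: o_2 = (3.5981, -0.2321, -2.4641)
after link 3: o_3 = (1.0000, -5.7321, -0.4641)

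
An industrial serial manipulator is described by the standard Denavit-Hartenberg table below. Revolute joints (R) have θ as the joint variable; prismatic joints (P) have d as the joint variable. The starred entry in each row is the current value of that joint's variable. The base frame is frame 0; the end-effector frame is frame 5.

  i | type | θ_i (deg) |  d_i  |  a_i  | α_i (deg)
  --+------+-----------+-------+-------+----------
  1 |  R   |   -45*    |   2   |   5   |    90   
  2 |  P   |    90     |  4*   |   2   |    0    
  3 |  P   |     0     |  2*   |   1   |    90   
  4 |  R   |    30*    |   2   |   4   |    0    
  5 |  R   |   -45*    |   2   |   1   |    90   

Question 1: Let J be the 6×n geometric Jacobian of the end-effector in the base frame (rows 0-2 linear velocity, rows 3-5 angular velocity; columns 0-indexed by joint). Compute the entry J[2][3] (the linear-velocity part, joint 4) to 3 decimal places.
-1.741

axis z_3 = (0.7071,-0.7071,-0.0000); lever o_n−o_3 = (1.5972,-4.0596,4.4300)
cross product → J_v[:, 3] = (-3.1325,-3.1325,-1.7412)
J_ω[:, 3] = z_3
entry J[2][3] = -1.7412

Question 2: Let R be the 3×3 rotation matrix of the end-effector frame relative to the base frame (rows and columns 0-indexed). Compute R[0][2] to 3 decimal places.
End-effector z-axis (col 2 of R) = (0.6830,0.6830,-0.2588)
R[0][2] = 0.6830

0.683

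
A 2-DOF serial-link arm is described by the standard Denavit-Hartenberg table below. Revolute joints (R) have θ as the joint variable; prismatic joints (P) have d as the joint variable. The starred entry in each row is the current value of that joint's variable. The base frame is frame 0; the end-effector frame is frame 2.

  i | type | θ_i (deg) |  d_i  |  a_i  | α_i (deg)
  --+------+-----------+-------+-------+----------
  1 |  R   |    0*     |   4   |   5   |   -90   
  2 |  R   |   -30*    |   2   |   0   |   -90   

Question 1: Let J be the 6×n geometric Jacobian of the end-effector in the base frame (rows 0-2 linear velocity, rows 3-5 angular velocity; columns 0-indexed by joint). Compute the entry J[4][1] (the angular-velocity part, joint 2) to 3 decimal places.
axis z_1 = (0.0000,1.0000,0.0000); lever o_n−o_1 = (0.0000,2.0000,0.0000)
cross product → J_v[:, 1] = (-0.0000,0.0000,0.0000)
J_ω[:, 1] = z_1
entry J[4][1] = 1.0000

1.000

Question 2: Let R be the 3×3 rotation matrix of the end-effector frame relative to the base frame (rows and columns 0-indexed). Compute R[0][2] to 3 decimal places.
0.500

End-effector z-axis (col 2 of R) = (0.5000,0.0000,-0.8660)
R[0][2] = 0.5000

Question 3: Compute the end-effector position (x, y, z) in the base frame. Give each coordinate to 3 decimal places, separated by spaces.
5.000 2.000 4.000

after link 1: o_1 = (5.0000, 0.0000, 4.0000)
after link 2: o_2 = (5.0000, 2.0000, 4.0000)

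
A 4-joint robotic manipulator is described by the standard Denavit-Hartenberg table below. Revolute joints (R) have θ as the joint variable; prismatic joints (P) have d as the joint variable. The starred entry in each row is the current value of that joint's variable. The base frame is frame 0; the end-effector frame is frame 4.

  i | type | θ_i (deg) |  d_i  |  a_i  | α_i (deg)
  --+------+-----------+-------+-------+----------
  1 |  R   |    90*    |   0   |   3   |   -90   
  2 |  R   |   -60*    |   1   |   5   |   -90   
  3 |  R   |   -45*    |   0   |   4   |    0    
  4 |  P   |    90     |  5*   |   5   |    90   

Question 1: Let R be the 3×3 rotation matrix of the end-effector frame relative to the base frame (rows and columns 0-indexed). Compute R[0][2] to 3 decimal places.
-0.707

End-effector z-axis (col 2 of R) = (-0.7071,0.3536,0.6124)
R[0][2] = -0.7071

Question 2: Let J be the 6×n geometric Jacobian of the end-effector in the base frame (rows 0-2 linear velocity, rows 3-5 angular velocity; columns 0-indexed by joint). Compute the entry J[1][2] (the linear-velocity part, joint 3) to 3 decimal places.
axis z_2 = (-0.0000,0.8660,-0.5000); lever o_n−o_2 = (0.7071,7.5121,3.0114)
cross product → J_v[:, 2] = (6.3640,-0.3536,-0.6124)
J_ω[:, 2] = z_2
entry J[1][2] = -0.3536

-0.354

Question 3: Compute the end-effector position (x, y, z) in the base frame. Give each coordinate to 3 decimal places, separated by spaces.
-0.293 13.012 7.341

after link 1: o_1 = (0.0000, 3.0000, 0.0000)
after link 2: o_2 = (-1.0000, 5.5000, 4.3301)
after link 3: o_3 = (-3.8284, 6.9142, 6.7796)
after link 4: o_4 = (-0.2929, 13.0121, 7.3415)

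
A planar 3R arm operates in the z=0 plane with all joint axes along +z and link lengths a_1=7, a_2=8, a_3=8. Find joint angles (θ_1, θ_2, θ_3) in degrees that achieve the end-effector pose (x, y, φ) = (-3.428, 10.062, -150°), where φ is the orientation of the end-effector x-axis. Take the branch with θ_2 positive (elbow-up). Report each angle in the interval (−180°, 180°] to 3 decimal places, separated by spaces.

59.997 30.004 119.999

wrist centre = target − a_3·(cos φ, sin φ) = (3.5002, 14.0620)
cos θ_2 = (209.9913−7²−8²)/(2·7·8) = 0.8660; θ_2 = 30.0037° (elbow-up)
β = atan2(14.0620,3.5002) = 76.0224°; ψ = atan2(4.0004,13.9279) = 16.0253°
θ_1 = β − ψ = 59.9971°
θ_3 = φ − θ_1 − θ_2 = 119.9992° (wrapped to (-180°,180°])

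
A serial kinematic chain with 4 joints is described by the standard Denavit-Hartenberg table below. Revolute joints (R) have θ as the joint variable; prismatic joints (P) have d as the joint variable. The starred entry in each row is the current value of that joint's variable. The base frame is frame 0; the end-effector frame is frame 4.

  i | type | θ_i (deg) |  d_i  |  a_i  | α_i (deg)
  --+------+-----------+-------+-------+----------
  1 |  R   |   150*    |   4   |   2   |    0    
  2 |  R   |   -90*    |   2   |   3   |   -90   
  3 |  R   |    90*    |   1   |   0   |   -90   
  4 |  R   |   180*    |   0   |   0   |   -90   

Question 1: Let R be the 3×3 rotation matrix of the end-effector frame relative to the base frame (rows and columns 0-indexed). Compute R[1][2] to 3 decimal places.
0.500

End-effector z-axis (col 2 of R) = (-0.8660,0.5000,0.0000)
R[1][2] = 0.5000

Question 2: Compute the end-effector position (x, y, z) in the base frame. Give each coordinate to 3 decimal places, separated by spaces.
-1.098 4.098 6.000

after link 1: o_1 = (-1.7321, 1.0000, 4.0000)
after link 2: o_2 = (-0.2321, 3.5981, 6.0000)
after link 3: o_3 = (-1.0981, 4.0981, 6.0000)
after link 4: o_4 = (-1.0981, 4.0981, 6.0000)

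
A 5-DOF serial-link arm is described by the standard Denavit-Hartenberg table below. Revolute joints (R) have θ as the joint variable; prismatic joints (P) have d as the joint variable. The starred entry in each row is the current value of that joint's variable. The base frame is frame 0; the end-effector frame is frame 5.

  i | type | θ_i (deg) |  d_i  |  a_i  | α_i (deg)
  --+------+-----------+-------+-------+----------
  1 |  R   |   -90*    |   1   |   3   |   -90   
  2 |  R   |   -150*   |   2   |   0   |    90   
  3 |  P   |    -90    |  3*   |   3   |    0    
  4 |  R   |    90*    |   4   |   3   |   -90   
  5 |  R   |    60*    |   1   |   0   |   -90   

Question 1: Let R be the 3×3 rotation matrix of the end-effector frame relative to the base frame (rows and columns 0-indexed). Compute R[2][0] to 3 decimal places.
1.000

End-effector x-axis (col 0 of R) = (-0.0000,0.0000,1.0000)
R[2][0] = 1.0000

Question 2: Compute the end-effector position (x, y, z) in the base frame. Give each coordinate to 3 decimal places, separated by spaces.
0.000 3.098 -3.562

after link 1: o_1 = (0.0000, -3.0000, 1.0000)
after link 2: o_2 = (2.0000, -3.0000, 1.0000)
after link 3: o_3 = (-1.0000, -1.5000, -1.5981)
after link 4: o_4 = (-1.0000, 3.0981, -3.5622)
after link 5: o_5 = (0.0000, 3.0981, -3.5622)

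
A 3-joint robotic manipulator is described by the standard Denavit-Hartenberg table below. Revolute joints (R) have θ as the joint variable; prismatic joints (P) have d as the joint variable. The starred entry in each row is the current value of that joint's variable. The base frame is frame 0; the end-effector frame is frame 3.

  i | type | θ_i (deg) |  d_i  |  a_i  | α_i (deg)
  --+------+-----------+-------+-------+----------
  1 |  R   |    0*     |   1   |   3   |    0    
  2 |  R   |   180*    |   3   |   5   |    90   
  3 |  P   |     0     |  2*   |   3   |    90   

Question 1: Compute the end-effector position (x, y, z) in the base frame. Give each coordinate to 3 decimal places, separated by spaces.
after link 1: o_1 = (3.0000, 0.0000, 1.0000)
after link 2: o_2 = (-2.0000, 0.0000, 4.0000)
after link 3: o_3 = (-5.0000, 2.0000, 4.0000)

-5.000 2.000 4.000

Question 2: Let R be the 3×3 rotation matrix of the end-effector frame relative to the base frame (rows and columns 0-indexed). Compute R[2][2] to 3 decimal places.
-1.000

End-effector z-axis (col 2 of R) = (0.0000,0.0000,-1.0000)
R[2][2] = -1.0000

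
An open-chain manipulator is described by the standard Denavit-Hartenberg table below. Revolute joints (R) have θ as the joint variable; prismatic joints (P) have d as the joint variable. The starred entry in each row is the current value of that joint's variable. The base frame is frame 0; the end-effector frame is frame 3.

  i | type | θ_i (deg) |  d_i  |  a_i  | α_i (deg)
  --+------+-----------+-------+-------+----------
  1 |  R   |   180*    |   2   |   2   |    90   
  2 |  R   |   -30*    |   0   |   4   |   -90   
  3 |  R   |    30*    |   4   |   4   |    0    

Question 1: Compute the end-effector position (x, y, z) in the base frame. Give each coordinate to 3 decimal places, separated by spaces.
after link 1: o_1 = (-2.0000, 0.0000, 2.0000)
after link 2: o_2 = (-5.4641, 0.0000, 0.0000)
after link 3: o_3 = (-10.4641, -2.0000, 1.7321)

-10.464 -2.000 1.732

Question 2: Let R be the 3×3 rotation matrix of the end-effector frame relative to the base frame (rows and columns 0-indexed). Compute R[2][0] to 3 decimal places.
-0.433

End-effector x-axis (col 0 of R) = (-0.7500,-0.5000,-0.4330)
R[2][0] = -0.4330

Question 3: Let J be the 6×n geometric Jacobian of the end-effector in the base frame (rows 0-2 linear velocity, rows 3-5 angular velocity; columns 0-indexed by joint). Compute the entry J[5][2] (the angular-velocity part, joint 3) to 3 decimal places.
axis z_2 = (-0.5000,0.0000,0.8660); lever o_n−o_2 = (-5.0000,-2.0000,1.7321)
cross product → J_v[:, 2] = (1.7321,-3.4641,1.0000)
J_ω[:, 2] = z_2
entry J[5][2] = 0.8660

0.866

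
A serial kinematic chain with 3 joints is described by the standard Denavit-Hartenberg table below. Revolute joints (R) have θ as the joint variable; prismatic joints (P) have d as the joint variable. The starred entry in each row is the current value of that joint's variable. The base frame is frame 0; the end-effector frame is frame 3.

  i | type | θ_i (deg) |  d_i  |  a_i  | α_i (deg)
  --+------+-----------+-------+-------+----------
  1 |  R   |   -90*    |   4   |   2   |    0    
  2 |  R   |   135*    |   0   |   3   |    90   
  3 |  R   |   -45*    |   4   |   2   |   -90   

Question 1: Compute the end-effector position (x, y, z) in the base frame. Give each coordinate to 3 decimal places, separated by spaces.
5.950 -1.707 2.586

after link 1: o_1 = (0.0000, -2.0000, 4.0000)
after link 2: o_2 = (2.1213, 0.1213, 4.0000)
after link 3: o_3 = (5.9497, -1.7071, 2.5858)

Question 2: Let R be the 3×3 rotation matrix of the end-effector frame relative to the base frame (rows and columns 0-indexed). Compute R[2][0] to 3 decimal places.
End-effector x-axis (col 0 of R) = (0.5000,0.5000,-0.7071)
R[2][0] = -0.7071

-0.707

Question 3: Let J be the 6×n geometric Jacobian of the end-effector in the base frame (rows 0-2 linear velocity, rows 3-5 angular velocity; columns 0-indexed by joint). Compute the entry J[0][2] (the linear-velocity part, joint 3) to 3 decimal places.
1.000

axis z_2 = (0.7071,-0.7071,0.0000); lever o_n−o_2 = (3.8284,-1.8284,-1.4142)
cross product → J_v[:, 2] = (1.0000,1.0000,1.4142)
J_ω[:, 2] = z_2
entry J[0][2] = 1.0000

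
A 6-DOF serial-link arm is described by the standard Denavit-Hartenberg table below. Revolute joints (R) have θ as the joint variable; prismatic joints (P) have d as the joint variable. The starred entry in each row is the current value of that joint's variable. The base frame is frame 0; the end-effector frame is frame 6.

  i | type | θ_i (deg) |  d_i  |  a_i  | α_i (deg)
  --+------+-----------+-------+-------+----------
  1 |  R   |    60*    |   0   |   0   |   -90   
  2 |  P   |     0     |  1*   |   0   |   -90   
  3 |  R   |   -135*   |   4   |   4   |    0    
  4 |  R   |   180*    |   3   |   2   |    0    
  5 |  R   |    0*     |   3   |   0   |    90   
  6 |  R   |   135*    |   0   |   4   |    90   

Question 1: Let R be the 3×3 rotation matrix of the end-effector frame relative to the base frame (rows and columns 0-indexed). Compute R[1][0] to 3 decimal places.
End-effector x-axis (col 0 of R) = (-0.6830,-0.1830,-0.7071)
R[1][0] = -0.1830

-0.183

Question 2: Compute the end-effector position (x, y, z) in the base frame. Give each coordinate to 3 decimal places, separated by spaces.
-5.530 -0.750 -12.828

after link 1: o_1 = (0.0000, 0.0000, 0.0000)
after link 2: o_2 = (-0.8660, 0.5000, 0.0000)
after link 3: o_3 = (-4.7297, -0.5353, -4.0000)
after link 4: o_4 = (-2.7979, -0.0176, -7.0000)
after link 5: o_5 = (-2.7979, -0.0176, -10.0000)
after link 6: o_6 = (-5.5299, -0.7497, -12.8284)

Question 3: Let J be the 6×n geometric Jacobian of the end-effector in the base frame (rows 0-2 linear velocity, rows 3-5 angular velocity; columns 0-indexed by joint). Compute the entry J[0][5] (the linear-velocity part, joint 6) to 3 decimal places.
axis z_5 = (-0.2588,0.9659,0.0000); lever o_n−o_5 = (-2.7321,-0.7321,-2.8284)
cross product → J_v[:, 5] = (-2.7321,-0.7321,2.8284)
J_ω[:, 5] = z_5
entry J[0][5] = -2.7321

-2.732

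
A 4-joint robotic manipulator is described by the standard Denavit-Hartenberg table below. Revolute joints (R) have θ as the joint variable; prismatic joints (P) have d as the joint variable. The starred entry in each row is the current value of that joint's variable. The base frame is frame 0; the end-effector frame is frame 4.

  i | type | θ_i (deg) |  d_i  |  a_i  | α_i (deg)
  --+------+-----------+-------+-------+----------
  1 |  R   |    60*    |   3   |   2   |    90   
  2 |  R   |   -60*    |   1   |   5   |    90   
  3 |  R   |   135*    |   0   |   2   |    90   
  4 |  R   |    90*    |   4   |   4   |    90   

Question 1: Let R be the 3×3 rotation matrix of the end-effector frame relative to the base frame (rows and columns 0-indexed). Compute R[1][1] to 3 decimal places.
-0.047

End-effector y-axis (col 1 of R) = (0.7891,-0.0474,-0.6124)
R[1][1] = -0.0474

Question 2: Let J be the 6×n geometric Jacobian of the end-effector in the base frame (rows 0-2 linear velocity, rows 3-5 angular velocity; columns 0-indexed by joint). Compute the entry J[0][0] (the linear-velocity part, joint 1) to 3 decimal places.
axis z_0 = ẑ; lever o_n−o_0 = (5.4118,-1.1118,-4.5549)
cross product → J_v[:, 0] = (1.1118,5.4118,-0.0000)
J_ω[:, 0] = z_0
entry J[0][0] = 1.1118

1.112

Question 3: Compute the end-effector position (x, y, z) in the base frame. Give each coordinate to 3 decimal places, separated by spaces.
after link 1: o_1 = (1.0000, 1.7321, 3.0000)
after link 2: o_2 = (3.1160, 3.3971, -1.3301)
after link 3: o_3 = (3.9872, 2.0776, -0.1054)
after link 4: o_4 = (5.4118, -1.1118, -4.5549)

5.412 -1.112 -4.555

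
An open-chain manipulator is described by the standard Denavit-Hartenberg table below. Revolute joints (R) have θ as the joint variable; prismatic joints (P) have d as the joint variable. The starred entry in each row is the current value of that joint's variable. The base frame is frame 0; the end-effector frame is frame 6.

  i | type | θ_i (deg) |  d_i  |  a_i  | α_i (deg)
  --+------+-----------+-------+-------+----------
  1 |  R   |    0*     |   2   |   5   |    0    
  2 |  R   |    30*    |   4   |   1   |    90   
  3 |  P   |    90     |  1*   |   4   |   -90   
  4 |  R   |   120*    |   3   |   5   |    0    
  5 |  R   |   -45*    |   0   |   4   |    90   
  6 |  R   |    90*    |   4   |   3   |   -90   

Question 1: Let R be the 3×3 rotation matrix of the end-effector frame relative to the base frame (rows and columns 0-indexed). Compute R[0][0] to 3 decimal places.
End-effector x-axis (col 0 of R) = (-0.8660,-0.5000,0.0000)
R[0][0] = -0.8660

-0.866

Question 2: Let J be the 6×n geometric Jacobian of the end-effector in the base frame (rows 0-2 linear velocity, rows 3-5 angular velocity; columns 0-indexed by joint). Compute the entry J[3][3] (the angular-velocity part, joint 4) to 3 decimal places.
axis z_3 = (-0.8660,-0.5000,0.0000); lever o_n−o_3 = (-8.7754,3.1995,2.3990)
cross product → J_v[:, 3] = (-1.1995,2.0776,-7.1586)
J_ω[:, 3] = z_3
entry J[3][3] = -0.8660

-0.866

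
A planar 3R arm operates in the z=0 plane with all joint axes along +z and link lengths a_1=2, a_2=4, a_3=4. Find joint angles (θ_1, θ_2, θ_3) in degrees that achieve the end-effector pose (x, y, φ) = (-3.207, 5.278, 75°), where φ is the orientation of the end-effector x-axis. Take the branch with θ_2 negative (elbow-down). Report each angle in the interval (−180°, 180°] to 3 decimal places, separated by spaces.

wrist centre = target − a_3·(cos φ, sin φ) = (-4.2423, 1.4143)
cos θ_2 = (19.9971−2²−4²)/(2·2·4) = -0.0002; θ_2 = -90.0102° (elbow-down)
β = atan2(1.4143,-4.2423) = 161.5626°; ψ = atan2(-4.0000,1.9993) = -63.4431°
θ_1 = β − ψ = 225.0057°
θ_3 = φ − θ_1 − θ_2 = -59.9955° (wrapped to (-180°,180°])

-134.994 -90.010 -59.995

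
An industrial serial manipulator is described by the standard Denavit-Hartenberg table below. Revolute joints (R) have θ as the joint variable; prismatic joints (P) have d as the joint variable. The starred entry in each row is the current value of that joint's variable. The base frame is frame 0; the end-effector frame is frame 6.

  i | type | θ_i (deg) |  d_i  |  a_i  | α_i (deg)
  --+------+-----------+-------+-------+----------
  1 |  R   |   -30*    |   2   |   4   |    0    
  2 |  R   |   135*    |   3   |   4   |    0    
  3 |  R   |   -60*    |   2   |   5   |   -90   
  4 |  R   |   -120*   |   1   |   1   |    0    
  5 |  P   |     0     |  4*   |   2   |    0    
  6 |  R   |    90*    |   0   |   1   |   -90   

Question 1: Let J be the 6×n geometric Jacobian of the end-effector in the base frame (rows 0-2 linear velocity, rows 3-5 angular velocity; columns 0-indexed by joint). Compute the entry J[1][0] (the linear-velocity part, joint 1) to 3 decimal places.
1.981

axis z_0 = ẑ; lever o_n−o_0 = (1.9805,8.4865,10.0981)
cross product → J_v[:, 0] = (-8.4865,1.9805,0.0000)
J_ω[:, 0] = z_0
entry J[1][0] = 1.9805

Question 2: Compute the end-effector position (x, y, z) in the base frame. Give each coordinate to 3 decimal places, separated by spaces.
after link 1: o_1 = (3.4641, -2.0000, 2.0000)
after link 2: o_2 = (2.4288, 1.8637, 5.0000)
after link 3: o_3 = (5.9644, 5.3992, 7.0000)
after link 4: o_4 = (4.9037, 5.7528, 7.8660)
after link 5: o_5 = (1.3682, 7.8741, 9.5981)
after link 6: o_6 = (1.9805, 8.4865, 10.0981)

1.981 8.486 10.098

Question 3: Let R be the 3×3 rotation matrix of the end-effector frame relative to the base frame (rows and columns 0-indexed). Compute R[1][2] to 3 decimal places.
0.354

End-effector z-axis (col 2 of R) = (0.3536,0.3536,-0.8660)
R[1][2] = 0.3536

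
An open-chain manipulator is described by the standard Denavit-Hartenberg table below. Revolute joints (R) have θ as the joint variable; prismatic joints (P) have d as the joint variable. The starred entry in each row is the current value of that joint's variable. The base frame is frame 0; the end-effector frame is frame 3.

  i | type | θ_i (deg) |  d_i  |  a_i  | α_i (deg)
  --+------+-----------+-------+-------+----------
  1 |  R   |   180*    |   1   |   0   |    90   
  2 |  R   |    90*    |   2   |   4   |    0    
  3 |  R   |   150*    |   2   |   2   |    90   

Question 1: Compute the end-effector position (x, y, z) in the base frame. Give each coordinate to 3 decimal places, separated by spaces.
1.000 4.000 3.268

after link 1: o_1 = (0.0000, 0.0000, 1.0000)
after link 2: o_2 = (-0.0000, 2.0000, 5.0000)
after link 3: o_3 = (1.0000, 4.0000, 3.2679)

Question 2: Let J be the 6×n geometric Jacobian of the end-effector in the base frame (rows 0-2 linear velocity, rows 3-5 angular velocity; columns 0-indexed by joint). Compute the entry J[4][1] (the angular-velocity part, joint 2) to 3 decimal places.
axis z_1 = (0.0000,1.0000,0.0000); lever o_n−o_1 = (1.0000,4.0000,2.2679)
cross product → J_v[:, 1] = (2.2679,-0.0000,-1.0000)
J_ω[:, 1] = z_1
entry J[4][1] = 1.0000

1.000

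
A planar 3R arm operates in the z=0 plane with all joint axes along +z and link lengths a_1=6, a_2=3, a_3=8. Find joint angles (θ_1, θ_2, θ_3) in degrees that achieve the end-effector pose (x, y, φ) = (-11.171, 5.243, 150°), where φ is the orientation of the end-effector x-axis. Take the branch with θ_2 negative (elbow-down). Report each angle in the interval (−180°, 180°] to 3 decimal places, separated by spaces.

wrist centre = target − a_3·(cos φ, sin φ) = (-4.2428, 1.2430)
cos θ_2 = (19.5464−6²−3²)/(2·6·3) = -0.7070; θ_2 = -134.9950° (elbow-down)
β = atan2(1.2430,-4.2428) = 163.6711°; ψ = atan2(-2.1215,3.8789) = -28.6760°
θ_1 = β − ψ = 192.3472°
θ_3 = φ − θ_1 − θ_2 = 92.6479° (wrapped to (-180°,180°])

-167.653 -134.995 92.648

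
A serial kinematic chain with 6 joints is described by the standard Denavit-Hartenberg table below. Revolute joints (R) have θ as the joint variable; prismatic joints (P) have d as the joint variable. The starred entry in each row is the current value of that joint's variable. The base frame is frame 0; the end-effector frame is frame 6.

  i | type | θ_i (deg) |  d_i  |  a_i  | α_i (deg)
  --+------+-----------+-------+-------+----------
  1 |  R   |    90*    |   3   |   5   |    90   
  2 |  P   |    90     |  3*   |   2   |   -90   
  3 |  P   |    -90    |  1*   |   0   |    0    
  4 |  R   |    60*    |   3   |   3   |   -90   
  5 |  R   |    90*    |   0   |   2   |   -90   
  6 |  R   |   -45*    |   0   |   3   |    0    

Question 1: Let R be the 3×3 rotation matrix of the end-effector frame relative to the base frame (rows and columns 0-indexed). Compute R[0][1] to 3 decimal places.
End-effector y-axis (col 1 of R) = (0.6124,0.7071,-0.3536)
R[0][1] = 0.6124

0.612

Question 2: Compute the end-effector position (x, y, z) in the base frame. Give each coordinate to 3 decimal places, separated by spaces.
after link 1: o_1 = (0.0000, 5.0000, 3.0000)
after link 2: o_2 = (3.0000, 5.0000, 5.0000)
after link 3: o_3 = (3.0000, 4.0000, 5.0000)
after link 4: o_4 = (4.5000, 1.0000, 7.5981)
after link 5: o_5 = (4.5000, 3.0000, 7.5981)
after link 6: o_6 = (2.6629, 5.1213, 8.6587)

2.663 5.121 8.659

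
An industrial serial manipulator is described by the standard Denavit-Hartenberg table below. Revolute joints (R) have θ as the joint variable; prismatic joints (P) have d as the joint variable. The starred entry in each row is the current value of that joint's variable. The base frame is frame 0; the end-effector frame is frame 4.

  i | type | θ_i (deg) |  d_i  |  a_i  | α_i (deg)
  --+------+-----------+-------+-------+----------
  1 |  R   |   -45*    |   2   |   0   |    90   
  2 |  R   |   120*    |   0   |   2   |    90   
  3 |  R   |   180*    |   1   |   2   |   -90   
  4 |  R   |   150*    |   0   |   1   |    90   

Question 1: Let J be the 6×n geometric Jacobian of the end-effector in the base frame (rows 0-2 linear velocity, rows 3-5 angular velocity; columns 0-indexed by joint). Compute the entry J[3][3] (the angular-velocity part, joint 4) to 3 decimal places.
axis z_3 = (0.7071,0.7071,-0.0000); lever o_n−o_3 = (-0.6124,0.6124,0.5000)
cross product → J_v[:, 3] = (0.3536,-0.3536,0.8660)
J_ω[:, 3] = z_3
entry J[3][3] = 0.7071

0.707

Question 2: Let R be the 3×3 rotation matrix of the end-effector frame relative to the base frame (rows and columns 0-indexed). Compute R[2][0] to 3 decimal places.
End-effector x-axis (col 0 of R) = (-0.6124,0.6124,0.5000)
R[2][0] = 0.5000

0.500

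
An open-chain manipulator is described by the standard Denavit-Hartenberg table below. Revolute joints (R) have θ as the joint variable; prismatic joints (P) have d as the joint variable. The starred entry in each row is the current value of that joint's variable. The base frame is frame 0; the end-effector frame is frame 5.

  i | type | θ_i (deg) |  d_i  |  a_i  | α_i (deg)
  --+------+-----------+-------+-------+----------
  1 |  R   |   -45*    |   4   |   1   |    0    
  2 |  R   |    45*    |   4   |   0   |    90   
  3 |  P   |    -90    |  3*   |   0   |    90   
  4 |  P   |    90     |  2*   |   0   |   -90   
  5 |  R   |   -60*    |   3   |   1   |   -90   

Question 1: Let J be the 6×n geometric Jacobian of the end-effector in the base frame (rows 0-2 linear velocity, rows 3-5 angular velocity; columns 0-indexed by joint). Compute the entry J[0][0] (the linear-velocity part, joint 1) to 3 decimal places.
axis z_0 = ẑ; lever o_n−o_0 = (-2.1589,-4.2071,11.0000)
cross product → J_v[:, 0] = (4.2071,-2.1589,0.0000)
J_ω[:, 0] = z_0
entry J[0][0] = 4.2071

4.207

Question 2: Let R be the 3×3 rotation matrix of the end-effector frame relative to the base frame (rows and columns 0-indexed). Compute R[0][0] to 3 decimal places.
End-effector x-axis (col 0 of R) = (-0.8660,-0.5000,-0.0000)
R[0][0] = -0.8660

-0.866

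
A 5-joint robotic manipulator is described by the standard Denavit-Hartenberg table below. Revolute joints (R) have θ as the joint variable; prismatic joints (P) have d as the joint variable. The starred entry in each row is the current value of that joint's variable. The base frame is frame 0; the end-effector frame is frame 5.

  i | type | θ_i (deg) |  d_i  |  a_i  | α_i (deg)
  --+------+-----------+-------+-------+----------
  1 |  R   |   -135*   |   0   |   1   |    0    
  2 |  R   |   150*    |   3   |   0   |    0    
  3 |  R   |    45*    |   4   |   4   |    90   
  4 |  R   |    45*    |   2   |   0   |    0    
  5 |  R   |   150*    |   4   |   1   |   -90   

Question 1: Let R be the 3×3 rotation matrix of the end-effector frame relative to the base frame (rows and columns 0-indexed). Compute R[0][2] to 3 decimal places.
0.129

End-effector z-axis (col 2 of R) = (0.1294,0.2241,-0.9659)
R[0][2] = 0.1294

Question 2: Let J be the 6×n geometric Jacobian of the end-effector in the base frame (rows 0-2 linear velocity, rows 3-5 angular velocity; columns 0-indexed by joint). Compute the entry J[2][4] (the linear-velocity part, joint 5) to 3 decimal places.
-0.966

axis z_4 = (0.8660,-0.5000,0.0000); lever o_n−o_4 = (2.9811,-2.8365,-0.2588)
cross product → J_v[:, 4] = (0.1294,0.2241,-0.9659)
J_ω[:, 4] = z_4
entry J[2][4] = -0.9659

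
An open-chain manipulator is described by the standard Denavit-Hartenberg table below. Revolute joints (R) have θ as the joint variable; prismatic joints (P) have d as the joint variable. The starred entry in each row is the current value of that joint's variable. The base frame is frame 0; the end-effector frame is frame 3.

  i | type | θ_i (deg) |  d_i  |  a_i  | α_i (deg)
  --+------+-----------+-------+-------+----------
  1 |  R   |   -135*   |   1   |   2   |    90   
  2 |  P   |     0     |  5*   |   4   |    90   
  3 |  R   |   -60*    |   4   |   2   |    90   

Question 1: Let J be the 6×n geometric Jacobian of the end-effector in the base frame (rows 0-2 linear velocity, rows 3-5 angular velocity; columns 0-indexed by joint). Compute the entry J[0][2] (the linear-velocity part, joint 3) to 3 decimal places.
axis z_2 = (-0.0000,0.0000,-1.0000); lever o_n−o_2 = (0.5176,-1.9319,-4.0000)
cross product → J_v[:, 2] = (-1.9319,-0.5176,0.0000)
J_ω[:, 2] = z_2
entry J[0][2] = -1.9319

-1.932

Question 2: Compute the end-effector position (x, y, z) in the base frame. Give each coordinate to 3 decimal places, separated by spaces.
after link 1: o_1 = (-1.4142, -1.4142, 1.0000)
after link 2: o_2 = (-7.7782, -0.7071, 1.0000)
after link 3: o_3 = (-7.2605, -2.6390, -3.0000)

-7.261 -2.639 -3.000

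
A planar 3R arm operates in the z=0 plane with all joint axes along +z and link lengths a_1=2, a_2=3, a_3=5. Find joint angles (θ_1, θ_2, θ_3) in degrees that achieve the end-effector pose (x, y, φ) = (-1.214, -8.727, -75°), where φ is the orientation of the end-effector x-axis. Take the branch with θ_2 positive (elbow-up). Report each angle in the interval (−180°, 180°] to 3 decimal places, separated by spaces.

-150.020 45.035 29.985

wrist centre = target − a_3·(cos φ, sin φ) = (-2.5081, -3.8974)
cos θ_2 = (21.4800−2²−3²)/(2·2·3) = 0.7067; θ_2 = 45.0354° (elbow-up)
β = atan2(-3.8974,-2.5081) = -122.7627°; ψ = atan2(2.1226,4.1200) = 27.2575°
θ_1 = β − ψ = -150.0202°
θ_3 = φ − θ_1 − θ_2 = 29.9849° (wrapped to (-180°,180°])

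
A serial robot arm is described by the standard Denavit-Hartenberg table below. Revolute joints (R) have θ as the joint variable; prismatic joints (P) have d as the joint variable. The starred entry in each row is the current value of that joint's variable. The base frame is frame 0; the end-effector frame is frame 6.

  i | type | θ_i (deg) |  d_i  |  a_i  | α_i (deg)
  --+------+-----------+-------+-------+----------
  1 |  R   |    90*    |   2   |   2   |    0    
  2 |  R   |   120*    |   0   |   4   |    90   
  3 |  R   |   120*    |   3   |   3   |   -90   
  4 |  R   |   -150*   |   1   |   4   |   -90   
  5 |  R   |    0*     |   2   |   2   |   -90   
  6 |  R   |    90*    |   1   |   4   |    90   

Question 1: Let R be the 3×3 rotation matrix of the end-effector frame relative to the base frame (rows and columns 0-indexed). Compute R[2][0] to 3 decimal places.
End-effector x-axis (col 0 of R) = (0.2165,-0.8750,-0.4330)
R[2][0] = -0.4330

-0.433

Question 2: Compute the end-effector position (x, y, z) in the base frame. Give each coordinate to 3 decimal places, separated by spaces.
after link 1: o_1 = (0.0000, 2.0000, 2.0000)
after link 2: o_2 = (-3.4641, 0.0000, 2.0000)
after link 3: o_3 = (-3.6651, 3.3481, 4.5981)
after link 4: o_4 = (-5.4151, 4.6471, 1.0981)
after link 5: o_5 = (-7.0981, 6.8301, 0.4641)
after link 6: o_6 = (-6.9821, 2.8971, -0.7679)

-6.982 2.897 -0.768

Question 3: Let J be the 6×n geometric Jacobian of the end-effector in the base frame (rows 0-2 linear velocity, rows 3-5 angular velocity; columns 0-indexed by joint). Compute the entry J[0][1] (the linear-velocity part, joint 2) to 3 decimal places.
-0.897

axis z_1 = (0.0000,0.0000,1.0000); lever o_n−o_1 = (-6.9821,0.8971,-2.7679)
cross product → J_v[:, 1] = (-0.8971,-6.9821,0.0000)
J_ω[:, 1] = z_1
entry J[0][1] = -0.8971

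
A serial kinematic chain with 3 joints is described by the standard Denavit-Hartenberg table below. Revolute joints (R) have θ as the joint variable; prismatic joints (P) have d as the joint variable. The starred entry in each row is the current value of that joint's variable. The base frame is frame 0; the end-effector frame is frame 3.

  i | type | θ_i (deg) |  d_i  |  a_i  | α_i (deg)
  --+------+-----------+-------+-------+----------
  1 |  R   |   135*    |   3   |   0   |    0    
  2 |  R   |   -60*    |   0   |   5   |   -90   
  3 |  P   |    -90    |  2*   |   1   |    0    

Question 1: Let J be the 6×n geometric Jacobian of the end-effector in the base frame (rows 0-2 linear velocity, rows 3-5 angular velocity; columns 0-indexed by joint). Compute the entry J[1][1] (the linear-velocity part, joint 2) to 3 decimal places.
axis z_1 = (0.0000,0.0000,1.0000); lever o_n−o_1 = (-0.6378,5.3473,1.0000)
cross product → J_v[:, 1] = (-5.3473,-0.6378,0.0000)
J_ω[:, 1] = z_1
entry J[1][1] = -0.6378

-0.638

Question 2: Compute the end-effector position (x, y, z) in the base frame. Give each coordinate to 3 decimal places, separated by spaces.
after link 1: o_1 = (0.0000, 0.0000, 3.0000)
after link 2: o_2 = (1.2941, 4.8296, 3.0000)
after link 3: o_3 = (-0.6378, 5.3473, 4.0000)

-0.638 5.347 4.000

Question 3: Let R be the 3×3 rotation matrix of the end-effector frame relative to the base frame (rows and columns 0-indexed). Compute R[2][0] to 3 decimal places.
End-effector x-axis (col 0 of R) = (0.0000,0.0000,1.0000)
R[2][0] = 1.0000

1.000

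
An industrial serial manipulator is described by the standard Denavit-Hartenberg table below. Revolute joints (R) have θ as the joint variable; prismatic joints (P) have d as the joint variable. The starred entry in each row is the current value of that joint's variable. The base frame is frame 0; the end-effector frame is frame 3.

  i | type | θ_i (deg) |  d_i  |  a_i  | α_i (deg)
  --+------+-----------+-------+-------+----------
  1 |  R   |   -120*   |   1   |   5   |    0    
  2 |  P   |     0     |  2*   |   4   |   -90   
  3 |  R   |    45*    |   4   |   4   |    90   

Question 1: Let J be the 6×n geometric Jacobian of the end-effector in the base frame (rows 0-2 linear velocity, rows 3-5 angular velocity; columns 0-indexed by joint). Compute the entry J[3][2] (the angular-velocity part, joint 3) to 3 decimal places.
axis z_2 = (0.8660,-0.5000,0.0000); lever o_n−o_2 = (2.0499,-4.4495,-2.8284)
cross product → J_v[:, 2] = (1.4142,2.4495,-2.8284)
J_ω[:, 2] = z_2
entry J[3][2] = 0.8660

0.866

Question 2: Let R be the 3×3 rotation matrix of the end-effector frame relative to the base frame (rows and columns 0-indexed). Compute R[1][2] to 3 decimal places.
End-effector z-axis (col 2 of R) = (-0.3536,-0.6124,0.7071)
R[1][2] = -0.6124

-0.612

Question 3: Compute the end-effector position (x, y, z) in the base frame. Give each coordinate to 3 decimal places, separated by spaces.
after link 1: o_1 = (-2.5000, -4.3301, 1.0000)
after link 2: o_2 = (-4.5000, -7.7942, 3.0000)
after link 3: o_3 = (-2.4501, -12.2437, 0.1716)

-2.450 -12.244 0.172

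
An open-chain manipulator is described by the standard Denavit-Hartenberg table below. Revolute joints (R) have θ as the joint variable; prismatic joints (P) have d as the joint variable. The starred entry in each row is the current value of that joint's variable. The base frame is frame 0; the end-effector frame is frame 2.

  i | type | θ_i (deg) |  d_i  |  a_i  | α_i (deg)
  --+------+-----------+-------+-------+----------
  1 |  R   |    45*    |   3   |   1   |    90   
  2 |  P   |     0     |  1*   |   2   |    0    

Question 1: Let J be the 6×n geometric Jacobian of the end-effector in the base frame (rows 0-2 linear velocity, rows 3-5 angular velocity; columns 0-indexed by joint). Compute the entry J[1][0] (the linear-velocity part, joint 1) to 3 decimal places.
axis z_0 = ẑ; lever o_n−o_0 = (2.8284,1.4142,3.0000)
cross product → J_v[:, 0] = (-1.4142,2.8284,0.0000)
J_ω[:, 0] = z_0
entry J[1][0] = 2.8284

2.828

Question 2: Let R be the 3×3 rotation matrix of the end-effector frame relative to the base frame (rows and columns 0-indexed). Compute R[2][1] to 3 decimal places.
1.000

End-effector y-axis (col 1 of R) = (-0.0000,0.0000,1.0000)
R[2][1] = 1.0000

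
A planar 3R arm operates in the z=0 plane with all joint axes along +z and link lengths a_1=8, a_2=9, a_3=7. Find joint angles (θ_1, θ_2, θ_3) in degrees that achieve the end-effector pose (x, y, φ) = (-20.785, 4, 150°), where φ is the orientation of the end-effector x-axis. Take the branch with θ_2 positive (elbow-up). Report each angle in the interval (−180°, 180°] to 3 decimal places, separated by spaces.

wrist centre = target − a_3·(cos φ, sin φ) = (-14.7228, 0.5000)
cos θ_2 = (217.0115−8²−9²)/(2·8·9) = 0.5001; θ_2 = 59.9947° (elbow-up)
β = atan2(0.5000,-14.7228) = 178.0549°; ψ = atan2(7.7938,12.5007) = 31.9423°
θ_1 = β − ψ = 146.1127°
θ_3 = φ − θ_1 − θ_2 = -56.1074° (wrapped to (-180°,180°])

146.113 59.995 -56.107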